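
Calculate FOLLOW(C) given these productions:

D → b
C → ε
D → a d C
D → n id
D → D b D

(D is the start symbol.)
{ $, 'b' }

In D → a d C: C is at the end, add FOLLOW(D)

The FOLLOW sets referred to above (computed the same way, to a fixed point):
  FOLLOW(D) = { $, 'b' }

Taking the union: FOLLOW(C) = { $, 'b' }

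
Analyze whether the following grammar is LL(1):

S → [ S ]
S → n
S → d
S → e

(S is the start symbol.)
A grammar is LL(1) if for each non-terminal N with multiple productions, the predict sets of those productions are pairwise disjoint, where PREDICT(N → α) = (FIRST(α) \ {ε}) ∪ (FOLLOW(N) if α ⇒* ε).

For S:
  PREDICT(S → '[' S ']') = { '[' }
  PREDICT(S → n) = { 'n' }
  PREDICT(S → d) = { 'd' }
  PREDICT(S → e) = { 'e' }

All predict sets are disjoint. The grammar IS LL(1).

Answer: Yes, the grammar is LL(1).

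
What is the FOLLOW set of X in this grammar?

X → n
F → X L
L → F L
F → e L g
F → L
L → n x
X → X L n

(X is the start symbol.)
X is the start symbol, so $ ∈ FOLLOW(X).
In F → X L: X is followed by L, add FIRST(L) \ {ε} = { 'e', 'n' }
In X → X L n: X is followed by L n, add FIRST(L n) \ {ε} = { 'e', 'n' }

Taking the union: FOLLOW(X) = { $, 'e', 'n' }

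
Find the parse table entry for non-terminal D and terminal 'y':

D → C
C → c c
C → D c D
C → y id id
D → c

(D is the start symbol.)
To find M[D, 'y'], we find productions for D where 'y' is in the predict set (PREDICT(N → α) = (FIRST(α) \ {ε}) ∪ (FOLLOW(N) if α ⇒* ε)).

Relevant sets:
  FIRST(C) = { 'c', 'y' }

D → C: PREDICT = { 'c', 'y' }
  'y' is in predict set, so this production goes in M[D, 'y']
D → c: PREDICT = { 'c' }

M[D, 'y'] = D → C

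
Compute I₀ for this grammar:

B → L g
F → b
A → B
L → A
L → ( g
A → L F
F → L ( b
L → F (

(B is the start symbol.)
{ [A → . B], [A → . L F], [B → . L g], [B' → . B], [F → . L ( b], [F → . b], [L → . ( g], [L → . A], [L → . F (] }

First, augment the grammar with B' → B
I₀ = CLOSURE({ [B' → . B] }):
  [B' → . B] has the dot before B: add [B → . L g]
  [B → . L g] has the dot before L: add [L → . A], [L → . ( g], [L → . F (]
  [L → . A] has the dot before A: add [A → . B], [A → . L F]
  [L → . F (] has the dot before F: add [F → . b], [F → . L ( b]
No further items can be added.

I₀ = { [A → . B], [A → . L F], [B → . L g], [B' → . B], [F → . L ( b], [F → . b], [L → . ( g], [L → . A], [L → . F (] }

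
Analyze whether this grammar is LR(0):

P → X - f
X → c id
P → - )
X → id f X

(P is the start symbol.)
Yes, the grammar is LR(0)

A grammar is LR(0) if no state in the canonical LR(0) collection has:
  - both a shift item (dot before a terminal) and a complete item (shift-reduce conflict), or
  - two or more complete items (reduce-reduce conflict; the accept item [P' → P .] counts as a complete item here).

Augment with P' → P and build the canonical LR(0) collection (I0 = CLOSURE({[P' → . P]}), then GOTO on every symbol after a dot until no new states appear). It has 12 states:
  I0: { [P → . - )], [P → . X - f], [P' → . P], [X → . c id], [X → . id f X] }  — shift
  I1: { [P → - . )] }  — shift
  I2: { [P' → P .] }  — accept
  I3: { [P → X . - f] }  — shift
  I4: { [X → c . id] }  — shift
  I5: { [X → id . f X] }  — shift
  I6: { [X → . c id], [X → . id f X], [X → id f . X] }  — shift
  I7: { [X → id f X .] }  — reduce
  I8: { [X → c id .] }  — reduce
  I9: { [P → X - . f] }  — shift
  I10: { [P → X - f .] }  — reduce
  I11: { [P → - ) .] }  — reduce

Every state is either a pure shift/goto state or contains exactly one complete item and nothing to shift — no conflicts. The grammar is LR(0).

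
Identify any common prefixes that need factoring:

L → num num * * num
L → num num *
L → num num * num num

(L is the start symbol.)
Left-factoring is needed when two productions for the same non-terminal
share a common prefix on the right-hand side.

Productions for L:
  L → num num * * num
  L → num num *
  L → num num * num num

Found common prefix 'num num *' in productions for L

Answer: Yes, L has productions with common prefix 'num num *'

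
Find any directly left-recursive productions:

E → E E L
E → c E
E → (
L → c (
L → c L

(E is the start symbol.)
Yes, E is left-recursive

E → E E L: LEFT RECURSIVE (starts with E)
E → c E: starts with c
E → (: starts with '('
L → c (: starts with c
L → c L: starts with c

The grammar has direct left recursion on: E.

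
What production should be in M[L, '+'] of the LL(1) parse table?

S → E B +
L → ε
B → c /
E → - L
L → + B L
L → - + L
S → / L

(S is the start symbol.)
L → + B L

To find M[L, '+'], we find productions for L where '+' is in the predict set (PREDICT(N → α) = (FIRST(α) \ {ε}) ∪ (FOLLOW(N) if α ⇒* ε)).

Relevant sets:
  FOLLOW(L) = { $, 'c' }

L → ε: PREDICT = { $, 'c' }
L → + B L: PREDICT = { '+' }
  '+' is in predict set, so this production goes in M[L, '+']
L → - + L: PREDICT = { '-' }

M[L, '+'] = L → + B L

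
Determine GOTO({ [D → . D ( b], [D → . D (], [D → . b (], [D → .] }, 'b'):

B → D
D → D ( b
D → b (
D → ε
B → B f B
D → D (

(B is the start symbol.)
GOTO(I, 'b') = CLOSURE({ [A → αX.β] : [A → α.Xβ] ∈ I, X = 'b' })

Items with dot before 'b', with the dot advanced:
  [D → . b (] → [D → b . (]
Closure adds nothing (no advanced item has the dot before a non-terminal).

GOTO = { [D → b . (] }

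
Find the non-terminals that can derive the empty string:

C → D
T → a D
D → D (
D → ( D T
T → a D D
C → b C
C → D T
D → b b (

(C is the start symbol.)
A non-terminal is nullable if it can derive ε (the empty string): either it has an ε-production, or it has a production whose right-hand side consists entirely of nullable non-terminals.

There are no ε-productions, so no non-terminal can derive ε.
No non-terminals are nullable.

Answer: None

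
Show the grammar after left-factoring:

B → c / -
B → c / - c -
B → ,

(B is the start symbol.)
B → c / - B'
B' → ε
B' → c -
B → ,

Left-factoring transforms A → αβ₁ | αβ₂ into A → αA' and A' → β₁ | β₂
(α is the longest common prefix among the alternatives). Repeat until
no nonterminal has two alternatives with a common prefix.

Round 1: B has alternatives sharing prefix 'c / -'. Introduce B': B → c / - B'
  Add: B' → ε
  Add: B' → c -

No remaining common prefixes — done.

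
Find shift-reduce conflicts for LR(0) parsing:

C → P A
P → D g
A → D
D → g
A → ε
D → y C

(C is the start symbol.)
Yes — I3: [A → .] vs [D → . g]

Augment with C' → C and build the canonical LR(0) collection (I0 = CLOSURE({[C' → . C]}), then GOTO on every symbol after a dot until no new states appear). It has 10 states:
  I0: { [C → . P A], [C' → . C], [D → . g], [D → . y C], [P → . D g] }  — shift
  I1: { [C' → C .] }  — accept
  I2: { [P → D . g] }  — shift
  I3: { [A → . D], [A → .], [C → P . A], [D → . g], [D → . y C] }  — shift, reduce
  I4: { [D → g .] }  — reduce
  I5: { [C → . P A], [D → . g], [D → . y C], [D → y . C], [P → . D g] }  — shift
  I6: { [D → y C .] }  — reduce
  I7: { [C → P A .] }  — reduce
  I8: { [A → D .] }  — reduce
  I9: { [P → D g .] }  — reduce

I3 contains reduce item [A → .] and shift items [D → . g], [D → . y C] — shift-reduce conflict.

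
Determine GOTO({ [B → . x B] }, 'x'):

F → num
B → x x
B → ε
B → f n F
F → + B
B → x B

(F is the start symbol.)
GOTO(I, 'x') = CLOSURE({ [A → αX.β] : [A → α.Xβ] ∈ I, X = 'x' })

Items with dot before 'x', with the dot advanced:
  [B → . x B] → [B → x . B]
Closure of the advanced items:
  [B → x . B] has the dot before B: add [B → . x x], [B → .], [B → . f n F], [B → . x B]

GOTO = { [B → . f n F], [B → . x B], [B → . x x], [B → .], [B → x . B] }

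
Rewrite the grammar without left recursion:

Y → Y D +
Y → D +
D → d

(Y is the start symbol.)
Y is directly left-recursive. The standard transformation for
  A → A α₁ | ... | A α_m | β₁ | ... | β_n
is
  A  → β₁ A' | ... | β_n A'
  A' → α₁ A' | ... | α_m A' | ε

Y → D + becomes Y → D + Y'
Y → Y D + becomes Y' → D + Y'
Add Y' → ε

Productions for other non-terminals are unchanged:
  D → d

Resulting grammar:
Y → D + Y'
Y' → D + Y'
Y' → ε
D → d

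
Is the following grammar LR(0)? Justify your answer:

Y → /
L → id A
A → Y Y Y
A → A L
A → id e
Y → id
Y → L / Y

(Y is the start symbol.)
A grammar is LR(0) if no state in the canonical LR(0) collection has:
  - both a shift item (dot before a terminal) and a complete item (shift-reduce conflict), or
  - two or more complete items (reduce-reduce conflict; the accept item [Y' → Y .] counts as a complete item here).

Augment with Y' → Y and build the canonical LR(0) collection (I0 = CLOSURE({[Y' → . Y]}), then GOTO on every symbol after a dot until no new states appear). It has 15 states:
  I0: { [L → . id A], [Y → . /], [Y → . L / Y], [Y → . id], [Y' → . Y] }  — shift
  I1: { [Y → / .] }  — reduce
  I2: { [Y → L . / Y] }  — shift
  I3: { [Y' → Y .] }  — accept
  I4: { [A → . A L], [A → . Y Y Y], [A → . id e], [L → . id A], [L → id . A], [Y → . /], [Y → . L / Y], [Y → . id], [Y → id .] }  — shift, reduce
  I5: { [A → A . L], [L → . id A], [L → id A .] }  — shift, reduce
  I6: { [A → Y . Y Y], [L → . id A], [Y → . /], [Y → . L / Y], [Y → . id] }  — shift
  I7: { [A → . A L], [A → . Y Y Y], [A → . id e], [A → id . e], [L → . id A], [L → id . A], [Y → . /], [Y → . L / Y], [Y → . id], [Y → id .] }  — shift, reduce
  I8: { [A → id e .] }  — reduce
  I9: { [A → Y Y . Y], [L → . id A], [Y → . /], [Y → . L / Y], [Y → . id] }  — shift
  I10: { [A → Y Y Y .] }  — reduce
  I11: { [A → A L .] }  — reduce
  I12: { [A → . A L], [A → . Y Y Y], [A → . id e], [L → . id A], [L → id . A], [Y → . /], [Y → . L / Y], [Y → . id] }  — shift
  I13: { [L → . id A], [Y → . /], [Y → . L / Y], [Y → . id], [Y → L / . Y] }  — shift
  I14: { [Y → L / Y .] }  — reduce

Conflict in state I4:
  Shift-reduce conflict between [Y → id .] and [A → . id e]
So the grammar is NOT LR(0).

Answer: No. Shift-reduce conflict between [Y → id .] and [A → . id e]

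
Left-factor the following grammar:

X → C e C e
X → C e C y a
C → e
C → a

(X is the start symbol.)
Left-factoring transforms A → αβ₁ | αβ₂ into A → αA' and A' → β₁ | β₂
(α is the longest common prefix among the alternatives). Repeat until
no nonterminal has two alternatives with a common prefix.

Round 1: X has alternatives sharing prefix 'C e C'. Introduce X': X → C e C X'
  Add: X' → e
  Add: X' → y a

No remaining common prefixes — done.

Resulting grammar:
X → C e C X'
X' → e
X' → y a
C → e
C → a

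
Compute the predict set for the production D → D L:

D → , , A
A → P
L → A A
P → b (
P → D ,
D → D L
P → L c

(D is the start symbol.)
{ ',' }

PREDICT(D → D L) = (FIRST(RHS) \ {ε}) ∪ (FOLLOW(D) if ε ∈ FIRST(RHS), i.e. RHS ⇒* ε)
FIRST(D) = { ',' }
FIRST(D L) = { ',' }
ε ∉ FIRST(D L), so FOLLOW(D) is not added.
PREDICT(D → D L) = { ',' }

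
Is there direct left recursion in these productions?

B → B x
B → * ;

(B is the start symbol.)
Direct left recursion occurs when N → N α for some non-terminal N (the right-hand side begins with the left-hand side itself).

B → B x: LEFT RECURSIVE (starts with B)
B → * ;: starts with '*'

The grammar has direct left recursion on: B.

Answer: Yes, B is left-recursive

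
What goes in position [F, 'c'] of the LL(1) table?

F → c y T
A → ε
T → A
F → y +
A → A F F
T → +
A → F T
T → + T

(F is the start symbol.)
To find M[F, 'c'], we find productions for F where 'c' is in the predict set (PREDICT(N → α) = (FIRST(α) \ {ε}) ∪ (FOLLOW(N) if α ⇒* ε)).

F → c y T: PREDICT = { 'c' }
  'c' is in predict set, so this production goes in M[F, 'c']
F → y +: PREDICT = { 'y' }

M[F, 'c'] = F → c y T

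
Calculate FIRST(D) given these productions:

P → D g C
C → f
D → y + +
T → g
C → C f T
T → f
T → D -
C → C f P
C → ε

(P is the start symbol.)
To compute FIRST(D), examine every production with D on the left-hand side, reading each right-hand side left to right until a non-nullable symbol is reached.

From D → y + +:
  - y is a terminal: add 'y' and stop

Collecting: FIRST(D) = { 'y' }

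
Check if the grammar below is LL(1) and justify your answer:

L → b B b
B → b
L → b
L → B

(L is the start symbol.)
No. Predict set conflict for L: { 'b' }

A grammar is LL(1) if for each non-terminal N with multiple productions, the predict sets of those productions are pairwise disjoint, where PREDICT(N → α) = (FIRST(α) \ {ε}) ∪ (FOLLOW(N) if α ⇒* ε).

Relevant sets:
  FIRST(B) = { 'b' }

For L:
  PREDICT(L → b B b) = { 'b' }
  PREDICT(L → b) = { 'b' }
  PREDICT(L → B) = { 'b' }
B has a single production, so nothing to check there.

Conflict found: Predict set conflict for L: { 'b' }
The grammar is NOT LL(1).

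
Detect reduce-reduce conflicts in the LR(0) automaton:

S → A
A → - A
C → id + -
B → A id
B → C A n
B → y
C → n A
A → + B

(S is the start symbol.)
A reduce-reduce conflict occurs when an LR(0) state has two complete items [A → α .] and [B → β .] — both call for a reduction, and with no lookahead the parser cannot choose between them.

Augment with S' → S and build the canonical LR(0) collection (I0 = CLOSURE({[S' → . S]}), then GOTO on every symbol after a dot until no new states appear). It has 18 states:
  I0: { [A → . + B], [A → . - A], [S → . A], [S' → . S] }  — shift
  I1: { [A → + . B], [A → . + B], [A → . - A], [B → . A id], [B → . C A n], [B → . y], [C → . id + -], [C → . n A] }  — shift
  I2: { [A → - . A], [A → . + B], [A → . - A] }  — shift
  I3: { [S → A .] }  — reduce
  I4: { [S' → S .] }  — accept
  I5: { [A → - A .] }  — reduce
  I6: { [B → A . id] }  — shift
  I7: { [A → + B .] }  — reduce
  I8: { [A → . + B], [A → . - A], [B → C . A n] }  — shift
  I9: { [C → id . + -] }  — shift
  I10: { [A → . + B], [A → . - A], [C → n . A] }  — shift
  I11: { [B → y .] }  — reduce
  I12: { [C → n A .] }  — reduce
  I13: { [C → id + . -] }  — shift
  I14: { [C → id + - .] }  — reduce
  I15: { [B → C A . n] }  — shift
  I16: { [B → C A n .] }  — reduce
  I17: { [B → A id .] }  — reduce

No state contains more than one complete item.

Answer: No reduce-reduce conflicts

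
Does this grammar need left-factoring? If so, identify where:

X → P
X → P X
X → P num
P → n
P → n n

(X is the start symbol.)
Yes, X has productions with common prefix 'P'; P has productions with common prefix 'n'

Left-factoring is needed when two productions for the same non-terminal
share a common prefix on the right-hand side.

Productions for X:
  X → P
  X → P X
  X → P num
Productions for P:
  P → n
  P → n n

Found common prefix 'P' in productions for X
Found common prefix 'n' in productions for P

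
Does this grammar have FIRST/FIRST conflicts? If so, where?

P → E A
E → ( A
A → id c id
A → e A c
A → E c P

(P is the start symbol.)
No FIRST/FIRST conflicts.

FIRST sets of the non-terminals at (or reachable through a nullable prefix from) the front of some alternative:
  FIRST(E) = { '(' }

Productions for A:
  A → id c id: FIRST = { 'id' }
  A → e A c: FIRST = { 'e' }
  A → E c P: FIRST = { '(' }
P, E have only one production, so no FIRST/FIRST conflict is possible there.

All alternatives of each non-terminal have pairwise disjoint FIRST sets.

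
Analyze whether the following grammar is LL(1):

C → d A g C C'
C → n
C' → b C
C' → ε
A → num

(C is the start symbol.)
No. Predict set conflict for C': { 'b' }

Relevant sets:
  FOLLOW(C') = { $, 'b' }

For C:
  PREDICT(C → d A g C C') = { 'd' }
  PREDICT(C → n) = { 'n' }
For C':
  PREDICT(C' → b C) = { 'b' }
  PREDICT(C' → ε) = { $, 'b' }
A has a single production, so nothing to check there.

Conflict found: Predict set conflict for C': { 'b' }
The grammar is NOT LL(1).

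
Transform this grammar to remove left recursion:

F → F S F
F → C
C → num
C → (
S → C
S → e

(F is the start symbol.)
F → C F'
F' → S F F'
F' → ε
C → num
C → (
S → C
S → e

F is directly left-recursive. The standard transformation for
  A → A α₁ | ... | A α_m | β₁ | ... | β_n
is
  A  → β₁ A' | ... | β_n A'
  A' → α₁ A' | ... | α_m A' | ε

F → C becomes F → C F'
F → F S F becomes F' → S F F'
Add F' → ε

Productions for other non-terminals are unchanged:
  C → num
  C → (
  S → C
  S → e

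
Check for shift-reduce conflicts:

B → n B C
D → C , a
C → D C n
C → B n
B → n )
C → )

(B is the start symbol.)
Yes — I7: [B → n B C .] vs [D → C . , a]

Augment with B' → B and build the canonical LR(0) collection (I0 = CLOSURE({[B' → . B]}), then GOTO on every symbol after a dot until no new states appear). It has 14 states:
  I0: { [B → . n )], [B → . n B C], [B' → . B] }  — shift
  I1: { [B' → B .] }  — accept
  I2: { [B → . n )], [B → . n B C], [B → n . )], [B → n . B C] }  — shift
  I3: { [B → n ) .] }  — reduce
  I4: { [B → . n )], [B → . n B C], [B → n B . C], [C → . )], [C → . B n], [C → . D C n], [D → . C , a] }  — shift
  I5: { [C → ) .] }  — reduce
  I6: { [C → B . n] }  — shift
  I7: { [B → n B C .], [D → C . , a] }  — shift, reduce
  I8: { [B → . n )], [B → . n B C], [C → . )], [C → . B n], [C → . D C n], [C → D . C n], [D → . C , a] }  — shift
  I9: { [C → D C . n], [D → C . , a] }  — shift
  I10: { [D → C , . a] }  — shift
  I11: { [C → D C n .] }  — reduce
  I12: { [D → C , a .] }  — reduce
  I13: { [C → B n .] }  — reduce

I7 contains reduce item [B → n B C .] and shift item [D → C . , a] — shift-reduce conflict.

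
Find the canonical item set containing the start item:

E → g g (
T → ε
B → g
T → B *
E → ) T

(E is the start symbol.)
First, augment the grammar with E' → E
I₀ = CLOSURE({ [E' → . E] }):
  [E' → . E] has the dot before E: add [E → . g g (], [E → . ) T]
No further items can be added.

I₀ = { [E → . ) T], [E → . g g (], [E' → . E] }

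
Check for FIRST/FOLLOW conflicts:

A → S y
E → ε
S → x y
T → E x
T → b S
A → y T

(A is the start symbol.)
No FIRST/FOLLOW conflicts.

A FIRST/FOLLOW conflict occurs when a non-terminal N has a nullable alternative N → β (β ⇒* ε) and another alternative N → α with FIRST(α) ∩ FOLLOW(N) ≠ ∅: on such a lookahead the parser cannot decide between expanding α and letting N vanish via β.

Nullable non-terminals: E.
E has a nullable alternative but only one production, so nothing to check.

A, S, T have no nullable alternative, so no FIRST/FOLLOW check is needed there.

No FIRST/FOLLOW conflicts found.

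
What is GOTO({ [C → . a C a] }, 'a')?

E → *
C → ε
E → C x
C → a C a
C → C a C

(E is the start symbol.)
{ [C → . C a C], [C → . a C a], [C → .], [C → a . C a] }

GOTO(I, 'a') = CLOSURE({ [A → αX.β] : [A → α.Xβ] ∈ I, X = 'a' })

Items with dot before 'a', with the dot advanced:
  [C → . a C a] → [C → a . C a]
Closure of the advanced items:
  [C → a . C a] has the dot before C: add [C → .], [C → . a C a], [C → . C a C]

GOTO = { [C → . C a C], [C → . a C a], [C → .], [C → a . C a] }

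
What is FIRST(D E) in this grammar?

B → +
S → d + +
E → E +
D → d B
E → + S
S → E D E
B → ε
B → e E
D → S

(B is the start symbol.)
FIRST sets of the non-terminals involved (from the grammar, by fixed-point iteration):
  FIRST(D) = { '+', 'd' }

To compute FIRST(D E), process the symbols left to right:
Symbol D is a non-terminal. Add FIRST(D) \ {ε} = { '+', 'd' }
D is not nullable (ε ∉ FIRST(D)), so stop here.
FIRST(D E) = { '+', 'd' }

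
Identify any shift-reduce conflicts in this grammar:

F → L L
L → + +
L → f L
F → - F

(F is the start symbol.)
A shift-reduce conflict occurs when an LR(0) state has both:
  - a complete (reduce) item [A → α .] (dot at the end), and
  - a shift item [B → β . c γ] (dot before a terminal).

Augment with F' → F and build the canonical LR(0) collection (I0 = CLOSURE({[F' → . F]}), then GOTO on every symbol after a dot until no new states appear). It has 10 states:
  I0: { [F → . - F], [F → . L L], [F' → . F], [L → . + +], [L → . f L] }  — shift
  I1: { [L → + . +] }  — shift
  I2: { [F → - . F], [F → . - F], [F → . L L], [L → . + +], [L → . f L] }  — shift
  I3: { [F' → F .] }  — accept
  I4: { [F → L . L], [L → . + +], [L → . f L] }  — shift
  I5: { [L → . + +], [L → . f L], [L → f . L] }  — shift
  I6: { [L → f L .] }  — reduce
  I7: { [F → L L .] }  — reduce
  I8: { [F → - F .] }  — reduce
  I9: { [L → + + .] }  — reduce

No state contains both a complete item and a shift item.

Answer: No shift-reduce conflicts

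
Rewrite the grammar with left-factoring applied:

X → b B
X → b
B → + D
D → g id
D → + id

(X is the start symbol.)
X → b X'
X' → B
X' → ε
B → + D
D → g id
D → + id

Left-factoring transforms A → αβ₁ | αβ₂ into A → αA' and A' → β₁ | β₂
(α is the longest common prefix among the alternatives). Repeat until
no nonterminal has two alternatives with a common prefix.

Round 1: X has alternatives sharing prefix 'b'. Introduce X': X → b X'
  Add: X' → B
  Add: X' → ε

No remaining common prefixes — done.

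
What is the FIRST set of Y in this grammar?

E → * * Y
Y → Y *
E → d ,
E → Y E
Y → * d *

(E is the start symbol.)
{ '*' }

From Y → Y *:
  - Y is the symbol being defined: contributes nothing new
    Y is not nullable, so stop
From Y → * d *:
  - '*' is a terminal: add '*' and stop

Collecting: FIRST(Y) = { '*' }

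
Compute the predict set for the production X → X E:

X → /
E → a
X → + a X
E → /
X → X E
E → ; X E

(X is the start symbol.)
{ '+', '/' }

PREDICT(X → X E) = (FIRST(RHS) \ {ε}) ∪ (FOLLOW(X) if ε ∈ FIRST(RHS), i.e. RHS ⇒* ε)
FIRST(X) = { '+', '/' }
FIRST(X E) = { '+', '/' }
ε ∉ FIRST(X E), so FOLLOW(X) is not added.
PREDICT(X → X E) = { '+', '/' }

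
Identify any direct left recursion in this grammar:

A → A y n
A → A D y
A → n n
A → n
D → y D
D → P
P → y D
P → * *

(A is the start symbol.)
Direct left recursion occurs when N → N α for some non-terminal N (the right-hand side begins with the left-hand side itself).

A → A y n: LEFT RECURSIVE (starts with A)
A → A D y: LEFT RECURSIVE (starts with A)
A → n n: starts with n
A → n: starts with n
D → y D: starts with y
D → P: starts with P
P → y D: starts with y
P → * *: starts with '*'

The grammar has direct left recursion on: A.

Answer: Yes, A is left-recursive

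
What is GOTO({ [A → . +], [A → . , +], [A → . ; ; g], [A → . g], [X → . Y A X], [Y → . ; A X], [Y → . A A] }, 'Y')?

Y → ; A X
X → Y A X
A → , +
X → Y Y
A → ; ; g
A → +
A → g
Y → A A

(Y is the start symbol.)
GOTO(I, 'Y') = CLOSURE({ [A → αX.β] : [A → α.Xβ] ∈ I, X = 'Y' })

Items with dot before 'Y', with the dot advanced:
  [X → . Y A X] → [X → Y . A X]
Closure of the advanced items:
  [X → Y . A X] has the dot before A: add [A → . , +], [A → . ; ; g], [A → . +], [A → . g]

GOTO = { [A → . +], [A → . , +], [A → . ; ; g], [A → . g], [X → Y . A X] }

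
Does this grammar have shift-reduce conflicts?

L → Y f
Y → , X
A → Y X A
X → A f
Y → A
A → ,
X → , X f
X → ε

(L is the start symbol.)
A shift-reduce conflict occurs when an LR(0) state has both:
  - a complete (reduce) item [A → α .] (dot at the end), and
  - a shift item [B → β . c γ] (dot before a terminal).

Augment with L' → L and build the canonical LR(0) collection (I0 = CLOSURE({[L' → . L]}), then GOTO on every symbol after a dot until no new states appear). It has 15 states:
  I0: { [A → . ,], [A → . Y X A], [L → . Y f], [L' → . L], [Y → . , X], [Y → . A] }  — shift
  I1: { [A → , .], [A → . ,], [A → . Y X A], [X → . , X f], [X → . A f], [X → .], [Y → , . X], [Y → . , X], [Y → . A] }  — shift, 2 reduces
  I2: { [Y → A .] }  — reduce
  I3: { [L' → L .] }  — accept
  I4: { [A → . ,], [A → . Y X A], [A → Y . X A], [L → Y . f], [X → . , X f], [X → . A f], [X → .], [Y → . , X], [Y → . A] }  — shift, reduce
  I5: { [A → , .], [A → . ,], [A → . Y X A], [X → , . X f], [X → . , X f], [X → . A f], [X → .], [Y → , . X], [Y → . , X], [Y → . A] }  — shift, 2 reduces
  I6: { [X → A . f], [Y → A .] }  — shift, reduce
  I7: { [A → . ,], [A → . Y X A], [A → Y X . A], [Y → . , X], [Y → . A] }  — shift
  I8: { [A → . ,], [A → . Y X A], [A → Y . X A], [X → . , X f], [X → . A f], [X → .], [Y → . , X], [Y → . A] }  — shift, reduce
  I9: { [L → Y f .] }  — reduce
  I10: { [A → Y X A .], [Y → A .] }  — 2 reduces
  I11: { [X → A f .] }  — reduce
  I12: { [X → , X . f], [Y → , X .] }  — shift, reduce
  I13: { [X → , X f .] }  — reduce
  I14: { [Y → , X .] }  — reduce

I1 contains reduce items [A → , .], [X → .] and shift items [A → . ,], [X → . , X f], [Y → . , X] — shift-reduce conflict.
I4 contains reduce item [X → .] and shift items [A → . ,], [L → Y . f], [X → . , X f], [Y → . , X] — shift-reduce conflict.
I5 contains reduce items [A → , .], [X → .] and shift items [A → . ,], [X → . , X f], [Y → . , X] — shift-reduce conflict.
I6 contains reduce item [Y → A .] and shift item [X → A . f] — shift-reduce conflict.
I8 contains reduce item [X → .] and shift items [A → . ,], [X → . , X f], [Y → . , X] — shift-reduce conflict.
I12 contains reduce item [Y → , X .] and shift item [X → , X . f] — shift-reduce conflict.

Answer: Yes — I1: [A → , .] vs [A → . ,]; I4: [X → .] vs [A → . ,]; I5: [A → , .] vs [A → . ,]; I6: [Y → A .] vs [X → A . f]; I8: [X → .] vs [A → . ,]; I12: [Y → , X .] vs [X → , X . f]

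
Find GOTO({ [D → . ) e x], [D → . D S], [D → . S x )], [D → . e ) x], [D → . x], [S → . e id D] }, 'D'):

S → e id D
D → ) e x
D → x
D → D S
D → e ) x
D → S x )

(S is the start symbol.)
{ [D → D . S], [S → . e id D] }

GOTO(I, 'D') = CLOSURE({ [A → αX.β] : [A → α.Xβ] ∈ I, X = 'D' })

Items with dot before 'D', with the dot advanced:
  [D → . D S] → [D → D . S]
Closure of the advanced items:
  [D → D . S] has the dot before S: add [S → . e id D]

GOTO = { [D → D . S], [S → . e id D] }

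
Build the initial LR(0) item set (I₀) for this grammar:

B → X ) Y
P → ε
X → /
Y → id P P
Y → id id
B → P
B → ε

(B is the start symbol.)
First, augment the grammar with B' → B
I₀ = CLOSURE({ [B' → . B] }):
  [B' → . B] has the dot before B: add [B → . X ) Y], [B → . P], [B → .]
  [B → . X ) Y] has the dot before X: add [X → . /]
  [B → . P] has the dot before P: add [P → .]
No further items can be added.

I₀ = { [B → . P], [B → . X ) Y], [B → .], [B' → . B], [P → .], [X → . /] }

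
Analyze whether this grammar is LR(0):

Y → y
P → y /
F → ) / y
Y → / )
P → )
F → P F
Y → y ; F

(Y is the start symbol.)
Augment with Y' → Y and build the canonical LR(0) collection (I0 = CLOSURE({[Y' → . Y]}), then GOTO on every symbol after a dot until no new states appear). It has 14 states:
  I0: { [Y → . / )], [Y → . y ; F], [Y → . y], [Y' → . Y] }  — shift
  I1: { [Y → / . )] }  — shift
  I2: { [Y' → Y .] }  — accept
  I3: { [Y → y . ; F], [Y → y .] }  — shift, reduce
  I4: { [F → . ) / y], [F → . P F], [P → . )], [P → . y /], [Y → y ; . F] }  — shift
  I5: { [F → ) . / y], [P → ) .] }  — shift, reduce
  I6: { [Y → y ; F .] }  — reduce
  I7: { [F → . ) / y], [F → . P F], [F → P . F], [P → . )], [P → . y /] }  — shift
  I8: { [P → y . /] }  — shift
  I9: { [P → y / .] }  — reduce
  I10: { [F → P F .] }  — reduce
  I11: { [F → ) / . y] }  — shift
  I12: { [F → ) / y .] }  — reduce
  I13: { [Y → / ) .] }  — reduce

Conflict in state I3:
  Shift-reduce conflict between [Y → y .] and [Y → y . ; F]
So the grammar is NOT LR(0).

Answer: No. Shift-reduce conflict between [Y → y .] and [Y → y . ; F]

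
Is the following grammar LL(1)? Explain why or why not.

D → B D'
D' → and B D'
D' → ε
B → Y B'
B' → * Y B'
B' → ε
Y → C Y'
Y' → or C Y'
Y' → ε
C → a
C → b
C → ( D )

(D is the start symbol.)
Yes, the grammar is LL(1).

A grammar is LL(1) if for each non-terminal N with multiple productions, the predict sets of those productions are pairwise disjoint, where PREDICT(N → α) = (FIRST(α) \ {ε}) ∪ (FOLLOW(N) if α ⇒* ε).

Relevant sets:
  FOLLOW(D') = { $, ')' }
  FOLLOW(B') = { $, ')', 'and' }
  FOLLOW(Y') = { $, ')', '*', 'and' }

For D':
  PREDICT(D' → and B D') = { 'and' }
  PREDICT(D' → ε) = { $, ')' }
For B':
  PREDICT(B' → '*' Y B') = { '*' }
  PREDICT(B' → ε) = { $, ')', 'and' }
For Y':
  PREDICT(Y' → or C Y') = { 'or' }
  PREDICT(Y' → ε) = { $, ')', '*', 'and' }
For C:
  PREDICT(C → a) = { 'a' }
  PREDICT(C → b) = { 'b' }
  PREDICT(C → '(' D ')') = { '(' }
D, B, Y have a single production, so nothing to check there.

All predict sets are disjoint. The grammar IS LL(1).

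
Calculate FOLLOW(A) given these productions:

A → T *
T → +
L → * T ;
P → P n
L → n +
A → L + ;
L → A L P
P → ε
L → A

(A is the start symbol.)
{ $, '*', '+', 'n' }

A is the start symbol, so $ ∈ FOLLOW(A).
In L → A L P: A is followed by L P, add FIRST(L P) \ {ε} = { '*', '+', 'n' }
In L → A: A is at the end, add FOLLOW(L)

The FOLLOW sets referred to above (computed the same way, to a fixed point):
  FOLLOW(L) = { '+', 'n' }

Taking the union: FOLLOW(A) = { $, '*', '+', 'n' }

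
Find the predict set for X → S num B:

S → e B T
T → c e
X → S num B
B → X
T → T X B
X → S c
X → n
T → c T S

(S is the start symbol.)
PREDICT(X → S num B) = (FIRST(RHS) \ {ε}) ∪ (FOLLOW(X) if ε ∈ FIRST(RHS), i.e. RHS ⇒* ε)
FIRST(S) = { 'e' }
FIRST(S num B) = { 'e' }
ε ∉ FIRST(S num B), so FOLLOW(X) is not added.
PREDICT(X → S num B) = { 'e' }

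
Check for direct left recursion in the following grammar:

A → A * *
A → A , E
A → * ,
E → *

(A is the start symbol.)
Yes, A is left-recursive

A → A * *: LEFT RECURSIVE (starts with A)
A → A , E: LEFT RECURSIVE (starts with A)
A → * ,: starts with '*'
E → *: starts with '*'

The grammar has direct left recursion on: A.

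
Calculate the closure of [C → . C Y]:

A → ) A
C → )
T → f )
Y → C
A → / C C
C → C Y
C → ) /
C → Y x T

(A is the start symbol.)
{ [C → . ) /], [C → . )], [C → . C Y], [C → . Y x T], [Y → . C] }

Start with: [C → . C Y]
  [C → . C Y] has the dot before C: add [C → . )], [C → . ) /], [C → . Y x T]
  [C → . Y x T] has the dot before Y: add [Y → . C]
No further items can be added.

CLOSURE = { [C → . ) /], [C → . )], [C → . C Y], [C → . Y x T], [Y → . C] }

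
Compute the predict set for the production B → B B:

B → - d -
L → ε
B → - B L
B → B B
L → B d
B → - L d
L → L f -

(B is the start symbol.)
{ '-' }

PREDICT(B → B B) = (FIRST(RHS) \ {ε}) ∪ (FOLLOW(B) if ε ∈ FIRST(RHS), i.e. RHS ⇒* ε)
FIRST(B) = { '-' }
FIRST(B B) = { '-' }
ε ∉ FIRST(B B), so FOLLOW(B) is not added.
PREDICT(B → B B) = { '-' }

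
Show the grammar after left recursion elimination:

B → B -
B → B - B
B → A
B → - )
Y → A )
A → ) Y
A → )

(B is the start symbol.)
B → A B'
B → - ) B'
B' → - B'
B' → - B B'
B' → ε
Y → A )
A → ) Y
A → )

B is directly left-recursive. The standard transformation for
  A → A α₁ | ... | A α_m | β₁ | ... | β_n
is
  A  → β₁ A' | ... | β_n A'
  A' → α₁ A' | ... | α_m A' | ε

B → A becomes B → A B'
B → - ) becomes B → - ) B'
B → B - becomes B' → - B'
B → B - B becomes B' → - B B'
Add B' → ε

Productions for other non-terminals are unchanged:
  Y → A )
  A → ) Y
  A → )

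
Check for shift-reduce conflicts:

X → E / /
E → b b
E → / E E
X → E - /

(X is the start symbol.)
A shift-reduce conflict occurs when an LR(0) state has both:
  - a complete (reduce) item [A → α .] (dot at the end), and
  - a shift item [B → β . c γ] (dot before a terminal).

Augment with X' → X and build the canonical LR(0) collection (I0 = CLOSURE({[X' → . X]}), then GOTO on every symbol after a dot until no new states appear). It has 12 states:
  I0: { [E → . / E E], [E → . b b], [X → . E - /], [X → . E / /], [X' → . X] }  — shift
  I1: { [E → . / E E], [E → . b b], [E → / . E E] }  — shift
  I2: { [X → E . - /], [X → E . / /] }  — shift
  I3: { [X' → X .] }  — accept
  I4: { [E → b . b] }  — shift
  I5: { [E → b b .] }  — reduce
  I6: { [X → E - . /] }  — shift
  I7: { [X → E / . /] }  — shift
  I8: { [X → E / / .] }  — reduce
  I9: { [X → E - / .] }  — reduce
  I10: { [E → . / E E], [E → . b b], [E → / E . E] }  — shift
  I11: { [E → / E E .] }  — reduce

No state contains both a complete item and a shift item.

Answer: No shift-reduce conflicts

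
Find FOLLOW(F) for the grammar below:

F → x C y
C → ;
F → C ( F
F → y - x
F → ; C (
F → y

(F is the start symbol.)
To compute FOLLOW(F), find every occurrence of F on a right-hand side N → α F β: add FIRST(β) \ {ε}, and if β is empty or nullable also add FOLLOW(N). Iterate to a fixed point.

F is the start symbol, so $ ∈ FOLLOW(F).
In F → C ( F: F is at the end; this adds FOLLOW(F) to itself — nothing new

Taking the union: FOLLOW(F) = { $ }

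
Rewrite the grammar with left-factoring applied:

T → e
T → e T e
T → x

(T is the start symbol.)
T → e T'
T' → ε
T' → T e
T → x

Left-factoring transforms A → αβ₁ | αβ₂ into A → αA' and A' → β₁ | β₂
(α is the longest common prefix among the alternatives). Repeat until
no nonterminal has two alternatives with a common prefix.

Round 1: T has alternatives sharing prefix 'e'. Introduce T': T → e T'
  Add: T' → ε
  Add: T' → T e

No remaining common prefixes — done.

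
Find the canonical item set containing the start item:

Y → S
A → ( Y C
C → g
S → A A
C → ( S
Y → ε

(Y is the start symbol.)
{ [A → . ( Y C], [S → . A A], [Y → . S], [Y → .], [Y' → . Y] }

First, augment the grammar with Y' → Y
I₀ = CLOSURE({ [Y' → . Y] }):
  [Y' → . Y] has the dot before Y: add [Y → . S], [Y → .]
  [Y → . S] has the dot before S: add [S → . A A]
  [S → . A A] has the dot before A: add [A → . ( Y C]
No further items can be added.

I₀ = { [A → . ( Y C], [S → . A A], [Y → . S], [Y → .], [Y' → . Y] }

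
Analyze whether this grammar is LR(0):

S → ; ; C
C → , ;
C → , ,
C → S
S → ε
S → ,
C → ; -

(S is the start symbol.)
No. Shift-reduce conflict between [S → .] and [S → . ,]

Augment with S' → S and build the canonical LR(0) collection (I0 = CLOSURE({[S' → . S]}), then GOTO on every symbol after a dot until no new states appear). It has 12 states:
  I0: { [S → . ,], [S → . ; ; C], [S → .], [S' → . S] }  — shift, reduce
  I1: { [S → , .] }  — reduce
  I2: { [S → ; . ; C] }  — shift
  I3: { [S' → S .] }  — accept
  I4: { [C → . , ,], [C → . , ;], [C → . ; -], [C → . S], [S → . ,], [S → . ; ; C], [S → .], [S → ; ; . C] }  — shift, reduce
  I5: { [C → , . ,], [C → , . ;], [S → , .] }  — shift, reduce
  I6: { [C → ; . -], [S → ; . ; C] }  — shift
  I7: { [S → ; ; C .] }  — reduce
  I8: { [C → S .] }  — reduce
  I9: { [C → ; - .] }  — reduce
  I10: { [C → , , .] }  — reduce
  I11: { [C → , ; .] }  — reduce

Conflict in state I0:
  Shift-reduce conflict between [S → .] and [S → . ,]
So the grammar is NOT LR(0).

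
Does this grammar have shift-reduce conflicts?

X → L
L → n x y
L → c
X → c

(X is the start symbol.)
A shift-reduce conflict occurs when an LR(0) state has both:
  - a complete (reduce) item [A → α .] (dot at the end), and
  - a shift item [B → β . c γ] (dot before a terminal).

Augment with X' → X and build the canonical LR(0) collection (I0 = CLOSURE({[X' → . X]}), then GOTO on every symbol after a dot until no new states appear). It has 7 states:
  I0: { [L → . c], [L → . n x y], [X → . L], [X → . c], [X' → . X] }  — shift
  I1: { [X → L .] }  — reduce
  I2: { [X' → X .] }  — accept
  I3: { [L → c .], [X → c .] }  — 2 reduces
  I4: { [L → n . x y] }  — shift
  I5: { [L → n x . y] }  — shift
  I6: { [L → n x y .] }  — reduce

No state contains both a complete item and a shift item.

Answer: No shift-reduce conflicts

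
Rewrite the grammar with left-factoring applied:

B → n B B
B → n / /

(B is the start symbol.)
B → n B'
B' → B B
B' → / /

Left-factoring transforms A → αβ₁ | αβ₂ into A → αA' and A' → β₁ | β₂
(α is the longest common prefix among the alternatives). Repeat until
no nonterminal has two alternatives with a common prefix.

Round 1: B has alternatives sharing prefix 'n'. Introduce B': B → n B'
  Add: B' → B B
  Add: B' → / /

No remaining common prefixes — done.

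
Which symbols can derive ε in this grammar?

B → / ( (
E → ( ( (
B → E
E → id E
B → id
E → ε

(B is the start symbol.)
{ 'B', 'E' }

ε-productions: E → ε
So E is immediately nullable.
B → E: every symbol on the right is nullable, so B is nullable too.
Every non-terminal is now nullable.
Nullable = { 'B', 'E' }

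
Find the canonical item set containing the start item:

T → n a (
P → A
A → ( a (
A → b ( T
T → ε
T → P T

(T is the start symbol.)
{ [A → . ( a (], [A → . b ( T], [P → . A], [T → . P T], [T → . n a (], [T → .], [T' → . T] }

First, augment the grammar with T' → T
I₀ = CLOSURE({ [T' → . T] }):
  [T' → . T] has the dot before T: add [T → . n a (], [T → .], [T → . P T]
  [T → . P T] has the dot before P: add [P → . A]
  [P → . A] has the dot before A: add [A → . ( a (], [A → . b ( T]
No further items can be added.

I₀ = { [A → . ( a (], [A → . b ( T], [P → . A], [T → . P T], [T → . n a (], [T → .], [T' → . T] }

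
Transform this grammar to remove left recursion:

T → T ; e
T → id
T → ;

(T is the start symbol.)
T is directly left-recursive. The standard transformation for
  A → A α₁ | ... | A α_m | β₁ | ... | β_n
is
  A  → β₁ A' | ... | β_n A'
  A' → α₁ A' | ... | α_m A' | ε

T → id becomes T → id T'
T → ; becomes T → ; T'
T → T ; e becomes T' → ; e T'
Add T' → ε

Resulting grammar:
T → id T'
T → ; T'
T' → ; e T'
T' → ε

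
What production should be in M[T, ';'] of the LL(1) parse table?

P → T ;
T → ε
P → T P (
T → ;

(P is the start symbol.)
T → ε, T → ;

To find M[T, ';'], we find productions for T where ';' is in the predict set (PREDICT(N → α) = (FIRST(α) \ {ε}) ∪ (FOLLOW(N) if α ⇒* ε)).

Relevant sets:
  FOLLOW(T) = { ';' }

T → ε: PREDICT = { ';' }
  ';' is in predict set, so this production goes in M[T, ';']
T → ;: PREDICT = { ';' }
  ';' is in predict set, so this production goes in M[T, ';']

M[T, ';'] = T → ε, T → ;  (a multiply-defined cell — the grammar is not LL(1))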